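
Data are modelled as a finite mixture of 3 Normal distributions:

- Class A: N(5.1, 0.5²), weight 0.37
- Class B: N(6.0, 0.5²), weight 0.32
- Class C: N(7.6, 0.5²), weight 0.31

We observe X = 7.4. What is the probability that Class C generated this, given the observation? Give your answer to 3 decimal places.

0.978

Apply Bayes' rule: the posterior for each component is proportional to its prior times its likelihood at x.
Evaluate each component's likelihood at the observed value:
  p_A = 2.02817e-05
  p_B = 0.0158309
  p_C = 0.73654
Unnormalised posteriors:
  w_A·p_A = 0.37 × 2.02817e-05 = 7.50423e-06
  w_B·p_B = 0.32 × 0.0158309 = 0.00506589
  w_C·p_C = 0.31 × 0.73654 = 0.228327
Evidence: 7.50423e-06 + 0.00506589 + 0.228327 = 0.233401
P(Class C | 7.4) ≈ 0.978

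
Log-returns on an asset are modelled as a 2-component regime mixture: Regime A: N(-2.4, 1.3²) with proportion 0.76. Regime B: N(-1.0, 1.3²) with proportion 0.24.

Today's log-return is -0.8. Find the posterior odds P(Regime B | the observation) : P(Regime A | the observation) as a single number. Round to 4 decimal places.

0.6656

Since P(k|x) ∝ π_k f_k(x), the posterior odds are π_i f_i(x) / (π_j f_j(x)).
Component likelihoods at x = -0.8:
  L_A = 0.143891
  L_B = 0.303268
Posterior odds = (π_B·L_B) / (π_A·L_A) = (0.24·0.303268) / (0.76·0.143891) = 0.0727844 / 0.109357 ≈ 0.6656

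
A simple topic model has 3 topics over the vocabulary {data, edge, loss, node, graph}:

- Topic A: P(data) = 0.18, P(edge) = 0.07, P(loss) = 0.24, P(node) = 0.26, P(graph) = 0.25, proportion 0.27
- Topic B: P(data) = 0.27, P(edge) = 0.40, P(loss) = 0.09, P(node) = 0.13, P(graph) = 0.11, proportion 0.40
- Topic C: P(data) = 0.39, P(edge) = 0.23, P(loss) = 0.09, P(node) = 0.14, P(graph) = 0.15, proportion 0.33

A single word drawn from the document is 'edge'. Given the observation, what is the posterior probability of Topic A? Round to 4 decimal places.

By Bayes' theorem, P(k | x) = P(Z=k) f_k(x) / Σ_j P(Z=j) f_j(x).
Evaluate each component's likelihood at the observed value:
  f_A = P(edge | comp) = 0.07
  f_B = P(edge | comp) = 0.40
  f_C = P(edge | comp) = 0.23
Prior × likelihood for each component:
  P(Z=A)·f_A = 0.27 × 0.07 = 0.0189
  P(Z=B)·f_B = 0.40 × 0.4 = 0.16
  P(Z=C)·f_C = 0.33 × 0.23 = 0.0759
Normaliser: 0.0189 + 0.16 + 0.0759 = 0.2548
P(Topic A | data) = 0.0189 / 0.2548 ≈ 0.0742

0.0742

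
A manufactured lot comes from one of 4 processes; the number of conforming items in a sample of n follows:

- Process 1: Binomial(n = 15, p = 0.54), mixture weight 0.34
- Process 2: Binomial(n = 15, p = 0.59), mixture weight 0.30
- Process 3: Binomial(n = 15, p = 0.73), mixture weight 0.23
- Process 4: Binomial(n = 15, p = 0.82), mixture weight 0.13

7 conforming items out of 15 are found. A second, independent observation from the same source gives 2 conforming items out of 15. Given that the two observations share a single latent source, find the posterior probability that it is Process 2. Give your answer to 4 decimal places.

By Bayes' theorem, P(k | x) = w_k f_k(x) / Σ_j w_j f_j(x).
Since both observations come from the same component, the likelihood for component k is f_k(x₁)·f_k(x₂).
  f_1 = [C(15,7)·0.54^7·0.46^8 = 6435·0.0133893·0.00200476 = 0.17273] × [0.00126424] = 0.000218372
  f_2 = [C(15,7)·0.59^7·0.41^8 = 6435·0.0248865·0.000798493 = 0.127874] × [0.00033813] = 4.32381e-05
  f_3 = [C(15,7)·0.73^7·0.27^8 = 6435·0.110474·2.8243e-05 = 0.0200779] × [2.26759e-06] = 4.55284e-08
  f_4 = [C(15,7)·0.82^7·0.18^8 = 6435·0.249285·1.102e-06 = 0.00176777] × [1.47014e-08] = 2.59887e-11
Multiply by the mixture weights:
  w_1·f_1 = 0.34 × 0.000218372 = 7.42463e-05
  w_2·f_2 = 0.30 × 4.32381e-05 = 1.29714e-05
  w_3·f_3 = 0.23 × 4.55284e-08 = 1.04715e-08
  w_4·f_4 = 0.13 × 2.59887e-11 = 3.37854e-12
Sum: 7.42463e-05 + 1.29714e-05 + 1.04715e-08 + 3.37854e-12 = 8.72283e-05
Responsibility of Process 2: 1.29714e-05 / 8.72283e-05 ≈ 0.1487

0.1487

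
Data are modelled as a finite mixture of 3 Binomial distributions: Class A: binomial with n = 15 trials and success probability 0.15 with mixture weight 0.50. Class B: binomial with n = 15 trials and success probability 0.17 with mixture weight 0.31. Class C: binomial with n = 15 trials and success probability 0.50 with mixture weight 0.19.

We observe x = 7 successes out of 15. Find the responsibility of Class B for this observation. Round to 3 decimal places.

By Bayes' theorem, P(k | x) = π_k f_k(x) / Σ_j π_j f_j(x).
Binomial probabilities:
  f_A = C(15,7)·0.15^7·0.85^8 = 6435·1.70859e-06·0.272491 = 0.00299598
  f_B = C(15,7)·0.17^7·0.83^8 = 6435·4.10339e-06·0.225229 = 0.00594724
  f_C = C(15,7)·0.50^7·0.50^8 = 6435·0.0078125·0.00390625 = 0.196381
Unnormalised posteriors:
  π_A·f_A = 0.50 × 0.00299598 = 0.00149799
  π_B·f_B = 0.31 × 0.00594724 = 0.00184365
  π_C·f_C = 0.19 × 0.196381 = 0.0373123
Denominator: 0.00149799 + 0.00184365 + 0.0373123 = 0.040654
Responsibility of Class B: 0.00184365 / 0.040654 ≈ 0.045

0.045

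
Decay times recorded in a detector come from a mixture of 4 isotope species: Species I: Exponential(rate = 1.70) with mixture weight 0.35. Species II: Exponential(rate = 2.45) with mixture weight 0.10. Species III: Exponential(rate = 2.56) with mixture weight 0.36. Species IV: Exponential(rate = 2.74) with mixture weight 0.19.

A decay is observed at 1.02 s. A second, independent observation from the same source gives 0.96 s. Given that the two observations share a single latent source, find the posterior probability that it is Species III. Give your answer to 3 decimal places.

0.244

By Bayes' theorem, P(k | x) = P(Z=k) f_k(x) / Σ_j P(Z=j) f_j(x).
Since both observations come from the same component, the likelihood for component k is f_k(x₁)·f_k(x₂).
  f_I = [1.70·e^(−1.70·1.02) = 1.70·e^(−1.7340) = 0.30018] × [0.332415] = 0.0997844
  f_II = [2.45·e^(−2.45·1.02) = 2.45·e^(−2.4990) = 0.201309] × [0.233188] = 0.0469429
  f_III = [2.56·e^(−2.56·1.02) = 2.56·e^(−2.6112) = 0.188023] × [0.219239] = 0.0412219
  f_IV = [2.74·e^(−2.74·1.02) = 2.74·e^(−2.7948) = 0.167488] × [0.197416] = 0.0330649
Unnormalised posteriors:
  P(Z=I)·f_I = 0.35 × 0.0997844 = 0.0349245
  P(Z=II)·f_II = 0.10 × 0.0469429 = 0.00469429
  P(Z=III)·f_III = 0.36 × 0.0412219 = 0.0148399
  P(Z=IV)·f_IV = 0.19 × 0.0330649 = 0.00628232
Sum: 0.0349245 + 0.00469429 + 0.0148399 + 0.00628232 = 0.060741
P(Species III | x₁, x₂) = 0.0148399 / 0.060741 ≈ 0.244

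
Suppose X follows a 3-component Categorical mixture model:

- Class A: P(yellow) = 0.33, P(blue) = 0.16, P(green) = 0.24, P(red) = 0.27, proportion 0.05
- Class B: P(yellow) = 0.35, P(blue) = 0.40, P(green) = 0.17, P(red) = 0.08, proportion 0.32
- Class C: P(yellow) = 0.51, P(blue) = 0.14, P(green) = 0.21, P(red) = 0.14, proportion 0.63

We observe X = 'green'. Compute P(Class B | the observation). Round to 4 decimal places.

Posterior ∝ prior × likelihood, so P(k | x) ∝ π_k f_k(x); normalise over all components.
Categorical probabilities:
  L_A = P(green | comp) = 0.24
  L_B = P(green | comp) = 0.17
  L_C = P(green | comp) = 0.21
Unnormalised posteriors:
  π_A·L_A = 0.05 × 0.24 = 0.012
  π_B·L_B = 0.32 × 0.17 = 0.0544
  π_C·L_C = 0.63 × 0.21 = 0.1323
Denominator: 0.012 + 0.0544 + 0.1323 = 0.1987
Responsibility of Class B: 0.0544 / 0.1987 ≈ 0.2738

0.2738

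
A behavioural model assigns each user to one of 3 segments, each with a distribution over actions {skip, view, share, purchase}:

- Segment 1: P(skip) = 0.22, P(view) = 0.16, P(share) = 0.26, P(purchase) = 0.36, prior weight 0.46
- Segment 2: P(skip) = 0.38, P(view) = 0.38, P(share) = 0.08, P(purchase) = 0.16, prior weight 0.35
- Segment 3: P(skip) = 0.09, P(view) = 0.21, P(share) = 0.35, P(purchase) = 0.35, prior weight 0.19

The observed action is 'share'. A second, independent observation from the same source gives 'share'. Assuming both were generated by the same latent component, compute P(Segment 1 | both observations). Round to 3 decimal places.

0.549

Apply Bayes' rule: the posterior for each component is proportional to its prior times its likelihood at x.
Since both observations come from the same component, the likelihood for component k is f_k(x₁)·f_k(x₂).
  L_1 = [0.26] × [0.26] = 0.0676
  L_2 = [0.08] × [0.08] = 0.0064
  L_3 = [0.35] × [0.35] = 0.1225
Multiply by the mixture weights:
  π_1·L_1 = 0.46 × 0.0676 = 0.031096
  π_2·L_2 = 0.35 × 0.0064 = 0.00224
  π_3·L_3 = 0.19 × 0.1225 = 0.023275
Normaliser: 0.031096 + 0.00224 + 0.023275 = 0.056611
P(Segment 1 | x₁,x₂) ≈ 0.549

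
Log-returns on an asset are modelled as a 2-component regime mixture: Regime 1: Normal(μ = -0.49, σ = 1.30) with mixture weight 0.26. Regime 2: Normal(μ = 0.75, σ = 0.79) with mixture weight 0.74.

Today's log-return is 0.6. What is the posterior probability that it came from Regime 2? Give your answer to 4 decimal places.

0.8673

By Bayes' theorem, P(k | x) = π_k f_k(x) / Σ_j π_j f_j(x).
Normal densities:
  f_1 = (1/(1.30·√(2π)))·exp(−(0.6−-0.49)²/(2·1.30²)) = 0.306879·exp(-0.35151) = 0.215928
  f_2 = (1/(0.79·√(2π)))·exp(−(0.6−0.75)²/(2·0.79²)) = 0.504990·exp(-0.01803) = 0.495969
Multiply by the mixture weights:
  π_1·f_1 = 0.26 × 0.215928 = 0.0561412
  π_2·f_2 = 0.74 × 0.495969 = 0.367017
Denominator: 0.0561412 + 0.367017 = 0.423158
P(Regime 2 | data) = 0.367017 / 0.423158 ≈ 0.8673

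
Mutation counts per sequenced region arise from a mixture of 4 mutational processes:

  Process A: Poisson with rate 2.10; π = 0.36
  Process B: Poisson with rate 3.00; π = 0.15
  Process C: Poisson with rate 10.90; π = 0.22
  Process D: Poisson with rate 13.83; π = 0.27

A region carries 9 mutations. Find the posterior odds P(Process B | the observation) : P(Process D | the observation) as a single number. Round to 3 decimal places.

0.030

Only the two components matter; the odds are (w_i f_i(x)) / (w_j f_j(x)).
Component likelihoods at x = 9 mutations:
  f_A = e^(−2.10)·2.10^9/9! = 0.000268035
  f_B = e^(−3.00)·3.00^9/9! = 0.0027005
  f_C = e^(−10.90)·10.90^9/9! = 0.110475
  f_D = e^(−13.83)·13.83^9/9! = 0.0502741
0.000405076 / 0.013574 ≈ 0.030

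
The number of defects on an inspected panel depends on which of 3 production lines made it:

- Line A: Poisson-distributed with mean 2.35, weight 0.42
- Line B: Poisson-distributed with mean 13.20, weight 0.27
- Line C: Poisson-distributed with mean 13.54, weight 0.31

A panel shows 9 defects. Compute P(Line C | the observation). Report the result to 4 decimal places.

0.5032

Apply Bayes' rule: the posterior for each component is proportional to its prior times its likelihood at x.
Poisson probabilities:
  f_A = e^(−2.35)·2.35^9/9! = 0.000574455
  f_B = e^(−13.20)·13.20^9/9! = 0.0620462
  f_C = e^(−13.54)·13.54^9/9! = 0.055521
Prior × likelihood for each component:
  π_A·f_A = 0.42 × 0.000574455 = 0.000241271
  π_B·f_B = 0.27 × 0.0620462 = 0.0167525
  π_C·f_C = 0.31 × 0.055521 = 0.0172115
Normaliser: 0.000241271 + 0.0167525 + 0.0172115 = 0.0342053
P(Line C | data) ≈ 0.5032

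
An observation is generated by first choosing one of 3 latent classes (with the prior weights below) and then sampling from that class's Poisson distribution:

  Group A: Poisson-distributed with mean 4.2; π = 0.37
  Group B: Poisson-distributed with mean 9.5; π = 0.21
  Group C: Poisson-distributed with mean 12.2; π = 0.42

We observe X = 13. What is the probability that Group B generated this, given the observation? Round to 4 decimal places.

Posterior ∝ prior × likelihood, so P(k | x) ∝ π_k f_k(x); normalise over all components.
Evaluate each component's likelihood at the observed value:
  L_A = 0.000304736
  L_B = 0.0617062
  L_C = 0.107153
Weight by the priors:
  π_A·L_A = 0.37 × 0.000304736 = 0.000112752
  π_B·L_B = 0.21 × 0.0617062 = 0.0129583
  π_C·L_C = 0.42 × 0.107153 = 0.0450043
Marginal: 0.000112752 + 0.0129583 + 0.0450043 = 0.0580754
Responsibility of Group B: 0.0129583 / 0.0580754 ≈ 0.2231

0.2231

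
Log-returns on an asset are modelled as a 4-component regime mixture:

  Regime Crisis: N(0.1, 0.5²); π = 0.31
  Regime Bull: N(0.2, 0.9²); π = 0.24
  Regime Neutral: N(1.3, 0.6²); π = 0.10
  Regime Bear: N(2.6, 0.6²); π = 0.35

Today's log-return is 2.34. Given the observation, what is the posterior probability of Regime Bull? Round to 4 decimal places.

0.0270

The responsibility of component k is w_k f_k(x) divided by Σ_j w_j f_j(x).
Component likelihoods at x = 2.34:
  L_Crisis = 3.4971e-05
  L_Bull = 0.0262394
  L_Neutral = 0.148031
  L_Bear = 0.605318
Weight by the priors:
  w_Crisis·L_Crisis = 0.31 × 3.4971e-05 = 1.0841e-05
  w_Bull·L_Bull = 0.24 × 0.0262394 = 0.00629747
  w_Neutral·L_Neutral = 0.10 × 0.148031 = 0.0148031
  w_Bear·L_Bear = 0.35 × 0.605318 = 0.211861
Marginal: 1.0841e-05 + 0.00629747 + 0.0148031 + 0.211861 = 0.232973
Responsibility of Regime Bull: 0.00629747 / 0.232973 ≈ 0.0270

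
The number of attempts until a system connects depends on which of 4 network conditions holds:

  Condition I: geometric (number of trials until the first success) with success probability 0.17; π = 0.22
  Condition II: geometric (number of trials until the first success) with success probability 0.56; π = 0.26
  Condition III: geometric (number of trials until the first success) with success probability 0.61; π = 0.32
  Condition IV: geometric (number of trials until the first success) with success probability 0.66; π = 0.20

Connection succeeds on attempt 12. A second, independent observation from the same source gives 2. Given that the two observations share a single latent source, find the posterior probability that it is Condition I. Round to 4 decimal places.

The responsibility of component k is π_k f_k(x) divided by Σ_j π_j f_j(x).
Since both observations come from the same component, the likelihood for component k is f_k(x₁)·f_k(x₂).
  p_I = [0.17·(1−0.17)^11 = 0.17·0.128783 = 0.0218931] × [0.1411] = 0.00308912
  p_II = [0.56·(1−0.56)^11 = 0.56·0.000119668 = 6.70143e-05] × [0.2464] = 1.65123e-05
  p_III = [0.61·(1−0.61)^11 = 0.61·3.17476e-05 = 1.9366e-05] × [0.2379] = 4.60718e-06
  p_IV = [0.66·(1−0.66)^11 = 0.66·7.01888e-06 = 4.63246e-06] × [0.2244] = 1.03952e-06
Prior × likelihood for each component:
  π_I·p_I = 0.22 × 0.00308912 = 0.000679607
  π_II·p_II = 0.26 × 1.65123e-05 = 4.2932e-06
  π_III·p_III = 0.32 × 4.60718e-06 = 1.4743e-06
  π_IV·p_IV = 0.20 × 1.03952e-06 = 2.07905e-07
Normaliser: 0.000679607 + 4.2932e-06 + 1.4743e-06 + 2.07905e-07 = 0.000685582
P(Condition I | x₁,x₂) ≈ 0.9913

0.9913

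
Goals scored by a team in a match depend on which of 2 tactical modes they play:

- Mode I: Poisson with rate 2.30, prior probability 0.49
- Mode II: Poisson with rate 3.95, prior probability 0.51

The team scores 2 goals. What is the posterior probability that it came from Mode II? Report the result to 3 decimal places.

The responsibility of component k is π_k f_k(x) divided by Σ_j π_j f_j(x).
Evaluate each component's likelihood at the observed value:
  p_I = e^(−2.30)·2.30^2/2! = 0.265185
  p_II = e^(−3.95)·3.95^2/2! = 0.150211
Unnormalised posteriors:
  π_I·p_I = 0.49 × 0.265185 = 0.12994
  π_II·p_II = 0.51 × 0.150211 = 0.0766075
Sum: 0.12994 + 0.0766075 = 0.206548
P(Mode II | the observation) ≈ 0.371

0.371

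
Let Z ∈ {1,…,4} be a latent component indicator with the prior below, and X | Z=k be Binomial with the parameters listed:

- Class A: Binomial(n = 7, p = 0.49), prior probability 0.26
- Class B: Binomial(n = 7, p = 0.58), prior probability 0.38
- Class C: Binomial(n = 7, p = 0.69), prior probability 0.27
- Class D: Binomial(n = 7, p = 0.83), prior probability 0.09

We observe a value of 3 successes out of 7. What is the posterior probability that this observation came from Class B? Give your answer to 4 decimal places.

0.4404

Posterior ∝ prior × likelihood, so P(k | x) ∝ P(Z=k) f_k(x); normalise over all components.
Binomial probabilities:
  f_A = C(7,3)·0.49^3·0.51^4 = 35·0.117649·0.067652 = 0.278572
  f_B = C(7,3)·0.58^3·0.42^4 = 35·0.195112·0.031117 = 0.212495
  f_C = C(7,3)·0.69^3·0.31^4 = 35·0.328509·0.00923521 = 0.106185
  f_D = C(7,3)·0.83^3·0.17^4 = 35·0.571787·0.00083521 = 0.0167147
Prior × likelihood for each component:
  P(Z=A)·f_A = 0.26 × 0.278572 = 0.0724286
  P(Z=B)·f_B = 0.38 × 0.212495 = 0.0807482
  P(Z=C)·f_C = 0.27 × 0.106185 = 0.0286699
  P(Z=D)·f_D = 0.09 × 0.0167147 = 0.00150432
Marginal: 0.0724286 + 0.0807482 + 0.0286699 + 0.00150432 = 0.183351
Responsibility of Class B: 0.0807482 / 0.183351 ≈ 0.4404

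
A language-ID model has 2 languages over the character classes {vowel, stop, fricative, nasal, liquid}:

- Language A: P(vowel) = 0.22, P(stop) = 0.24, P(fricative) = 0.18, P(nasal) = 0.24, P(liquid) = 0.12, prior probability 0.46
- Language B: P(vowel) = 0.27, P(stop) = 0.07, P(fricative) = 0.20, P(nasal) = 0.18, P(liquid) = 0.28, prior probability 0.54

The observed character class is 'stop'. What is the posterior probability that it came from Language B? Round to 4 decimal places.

Apply Bayes' rule: the posterior for each component is proportional to its prior times its likelihood at x.
Categorical probabilities:
  f_A = P(stop | comp) = 0.24
  f_B = P(stop | comp) = 0.07
Unnormalised posteriors:
  P(Z=A)·f_A = 0.46 × 0.24 = 0.1104
  P(Z=B)·f_B = 0.54 × 0.07 = 0.0378
Denominator: 0.1104 + 0.0378 = 0.1482
P(Language B | the observation) ≈ 0.2551

0.2551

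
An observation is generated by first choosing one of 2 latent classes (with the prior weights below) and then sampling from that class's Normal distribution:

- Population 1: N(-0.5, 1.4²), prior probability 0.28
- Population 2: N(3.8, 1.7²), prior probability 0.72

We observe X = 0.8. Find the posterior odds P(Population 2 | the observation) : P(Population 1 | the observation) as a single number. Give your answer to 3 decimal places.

0.687

The posterior odds equal the prior odds times the likelihood ratio: (π_i/π_j)·(f_i(x)/f_j(x)).
Normal densities:
  f_1 = (1/(1.4·√(2π)))·exp(−(0.8−-0.5)²/(2·1.4²)) = 0.284959·exp(-0.43112) = 0.18516
  f_2 = (1/(1.7·√(2π)))·exp(−(0.8−3.8)²/(2·1.7²)) = 0.234672·exp(-1.55709) = 0.0494566
Posterior odds = (π_2·f_2) / (π_1·f_1) = (0.72·0.0494566) / (0.28·0.18516) = 0.0356087 / 0.0518449 ≈ 0.687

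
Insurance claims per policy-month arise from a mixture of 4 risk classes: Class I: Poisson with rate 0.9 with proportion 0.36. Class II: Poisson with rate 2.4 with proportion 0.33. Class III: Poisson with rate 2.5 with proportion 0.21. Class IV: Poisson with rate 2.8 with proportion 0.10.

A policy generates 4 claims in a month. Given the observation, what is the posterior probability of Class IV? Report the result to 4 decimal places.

Apply Bayes' rule: the posterior for each component is proportional to its prior times its likelihood at x.
Poisson probabilities:
  f_I = e^(−0.9)·0.9^4/4! = 0.0111146
  f_II = e^(−2.4)·2.4^4/4! = 0.125408
  f_III = e^(−2.5)·2.5^4/4! = 0.133602
  f_IV = e^(−2.8)·2.8^4/4! = 0.155739
Unnormalised posteriors:
  π_I·f_I = 0.36 × 0.0111146 = 0.00400126
  π_II·f_II = 0.33 × 0.125408 = 0.0413848
  π_III·f_III = 0.21 × 0.133602 = 0.0280564
  π_IV·f_IV = 0.10 × 0.155739 = 0.0155739
Marginal: 0.00400126 + 0.0413848 + 0.0280564 + 0.0155739 = 0.0890163
P(Class IV | the observation) ≈ 0.1750

0.1750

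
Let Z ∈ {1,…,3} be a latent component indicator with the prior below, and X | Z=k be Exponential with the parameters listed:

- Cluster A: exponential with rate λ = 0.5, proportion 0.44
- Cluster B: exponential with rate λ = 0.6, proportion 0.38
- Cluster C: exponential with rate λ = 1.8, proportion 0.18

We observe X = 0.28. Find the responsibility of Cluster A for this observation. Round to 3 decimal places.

0.330

By Bayes' theorem, P(k | x) = π_k f_k(x) / Σ_j π_j f_j(x).
Exponential densities:
  f_A = 0.434679
  f_B = 0.507212
  f_C = 1.0874
Multiply by the mixture weights:
  π_A·f_A = 0.44 × 0.434679 = 0.191259
  π_B·f_B = 0.38 × 0.507212 = 0.192741
  π_C·f_C = 0.18 × 1.0874 = 0.195731
Marginal: 0.191259 + 0.192741 + 0.195731 = 0.579731
P(Cluster A | x) = 0.191259 / 0.579731 ≈ 0.330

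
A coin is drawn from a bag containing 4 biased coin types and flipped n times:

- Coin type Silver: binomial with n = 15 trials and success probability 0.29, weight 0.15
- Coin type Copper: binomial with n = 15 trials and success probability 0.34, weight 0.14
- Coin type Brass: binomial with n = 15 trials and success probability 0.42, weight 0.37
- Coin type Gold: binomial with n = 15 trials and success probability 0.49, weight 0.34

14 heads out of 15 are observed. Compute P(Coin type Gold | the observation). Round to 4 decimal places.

0.8722

Apply Bayes' rule: the posterior for each component is proportional to its prior times its likelihood at x.
Component likelihoods at x = 14 heads out of 15:
  f_Silver = 3.169e-07
  f_Copper = 2.73112e-06
  f_Brass = 4.62391e-05
  f_Gold = 0.00035189
Unnormalised posteriors:
  w_Silver·f_Silver = 0.15 × 3.169e-07 = 4.75349e-08
  w_Copper·f_Copper = 0.14 × 2.73112e-06 = 3.82356e-07
  w_Brass·f_Brass = 0.37 × 4.62391e-05 = 1.71085e-05
  w_Gold·f_Gold = 0.34 × 0.00035189 = 0.000119642
Normaliser: 4.75349e-08 + 3.82356e-07 + 1.71085e-05 + 0.000119642 = 0.000137181
P(Coin type Gold | data) = 0.000119642 / 0.000137181 ≈ 0.8722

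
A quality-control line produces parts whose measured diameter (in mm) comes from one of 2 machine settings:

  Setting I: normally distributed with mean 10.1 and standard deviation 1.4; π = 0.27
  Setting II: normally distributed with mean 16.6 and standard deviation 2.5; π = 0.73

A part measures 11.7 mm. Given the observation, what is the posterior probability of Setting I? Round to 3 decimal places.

Posterior ∝ prior × likelihood, so P(k | x) ∝ w_k f_k(x); normalise over all components.
Normal densities:
  p_I = (1/(1.4·√(2π)))·exp(−(11.7−10.1)²/(2·1.4²)) = 0.284959·exp(-0.65306) = 0.148307
  p_II = (1/(2.5·√(2π)))·exp(−(11.7−16.6)²/(2·2.5²)) = 0.159577·exp(-1.92080) = 0.0233764
Multiply by the mixture weights:
  w_I·p_I = 0.27 × 0.148307 = 0.0400428
  w_II·p_II = 0.73 × 0.0233764 = 0.0170648
Sum: 0.0400428 + 0.0170648 = 0.0571076
So the posterior for Setting I is 0.0400428 / 0.0571076 ≈ 0.701.

0.701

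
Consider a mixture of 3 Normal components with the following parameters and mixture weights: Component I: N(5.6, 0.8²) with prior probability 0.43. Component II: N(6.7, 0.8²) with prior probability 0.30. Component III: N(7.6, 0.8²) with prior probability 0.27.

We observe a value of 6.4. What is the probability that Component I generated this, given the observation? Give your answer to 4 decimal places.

Apply Bayes' rule: the posterior for each component is proportional to its prior times its likelihood at x.
Component likelihoods at x = 6.4:
  p_I = 0.302463
  p_II = 0.464819
  p_III = 0.161897
Multiply by the mixture weights:
  w_I·p_I = 0.43 × 0.302463 = 0.130059
  w_II·p_II = 0.30 × 0.464819 = 0.139446
  w_III·p_III = 0.27 × 0.161897 = 0.0437122
Denominator: 0.130059 + 0.139446 + 0.0437122 = 0.313217
So the posterior for Component I is 0.130059 / 0.313217 ≈ 0.4152.

0.4152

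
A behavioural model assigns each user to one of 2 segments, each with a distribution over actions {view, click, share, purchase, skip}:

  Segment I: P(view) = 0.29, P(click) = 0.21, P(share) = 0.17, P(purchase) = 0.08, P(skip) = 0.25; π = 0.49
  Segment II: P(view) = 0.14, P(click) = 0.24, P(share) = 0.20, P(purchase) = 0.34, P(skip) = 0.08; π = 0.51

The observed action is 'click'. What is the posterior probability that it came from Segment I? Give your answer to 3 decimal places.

0.457

Posterior ∝ prior × likelihood, so P(k | x) ∝ w_k f_k(x); normalise over all components.
Evaluate each component's likelihood at the observed value:
  f_I = 0.21
  f_II = 0.24
Unnormalised posteriors:
  w_I·f_I = 0.49 × 0.21 = 0.1029
  w_II·f_II = 0.51 × 0.24 = 0.1224
Denominator: 0.1029 + 0.1224 = 0.2253
P(Segment I | x) ≈ 0.457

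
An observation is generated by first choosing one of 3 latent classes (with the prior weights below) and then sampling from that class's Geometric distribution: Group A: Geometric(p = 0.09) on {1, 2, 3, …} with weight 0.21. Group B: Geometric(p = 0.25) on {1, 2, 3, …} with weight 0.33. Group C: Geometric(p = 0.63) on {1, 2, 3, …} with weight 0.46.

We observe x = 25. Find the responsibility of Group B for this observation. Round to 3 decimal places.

0.040

Apply Bayes' rule: the posterior for each component is proportional to its prior times its likelihood at x.
Component likelihoods at x = 25:
  p_A = 0.00935914
  p_B = 0.000250848
  p_C = 2.73012e-11
Multiply by the mixture weights:
  w_A·p_A = 0.21 × 0.00935914 = 0.00196542
  w_B·p_B = 0.33 × 0.000250848 = 8.27798e-05
  w_C·p_C = 0.46 × 2.73012e-11 = 1.25586e-11
Normaliser: 0.00196542 + 8.27798e-05 + 1.25586e-11 = 0.0020482
P(Group B | data) = 8.27798e-05 / 0.0020482 ≈ 0.040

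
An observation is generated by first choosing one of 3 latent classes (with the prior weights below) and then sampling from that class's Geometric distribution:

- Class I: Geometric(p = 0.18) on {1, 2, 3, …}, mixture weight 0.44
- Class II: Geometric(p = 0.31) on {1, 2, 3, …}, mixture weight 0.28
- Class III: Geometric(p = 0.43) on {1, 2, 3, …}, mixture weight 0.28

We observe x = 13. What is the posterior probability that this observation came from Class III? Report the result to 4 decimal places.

0.0167

The responsibility of component k is P(Z=k) f_k(x) divided by Σ_j P(Z=j) f_j(x).
Geometric probabilities:
  p_I = 0.18·(1−0.18)^12 = 0.18·0.0924201 = 0.0166356
  p_II = 0.31·(1−0.31)^12 = 0.31·0.0116463 = 0.00361036
  p_III = 0.43·(1−0.43)^12 = 0.43·0.00117625 = 0.000505786
Multiply by the mixture weights:
  P(Z=I)·p_I = 0.44 × 0.0166356 = 0.00731967
  P(Z=II)·p_II = 0.28 × 0.00361036 = 0.0010109
  P(Z=III)·p_III = 0.28 × 0.000505786 = 0.00014162
Marginal: 0.00731967 + 0.0010109 + 0.00014162 = 0.00847219
Responsibility of Class III: 0.00014162 / 0.00847219 ≈ 0.0167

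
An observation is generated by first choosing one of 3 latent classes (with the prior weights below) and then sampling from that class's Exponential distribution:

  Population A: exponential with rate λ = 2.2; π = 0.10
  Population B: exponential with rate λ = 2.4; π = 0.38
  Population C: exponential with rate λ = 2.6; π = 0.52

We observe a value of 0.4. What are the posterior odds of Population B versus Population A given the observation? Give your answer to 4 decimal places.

Only the two components matter; the odds are (P(Z=i) f_i(x)) / (P(Z=j) f_j(x)).
Evaluate each component's likelihood at the observed value:
  f_A = 2.2·e^(−2.2·0.4) = 2.2·e^(−0.8800) = 0.912522
  f_B = 2.4·e^(−2.4·0.4) = 2.4·e^(−0.9600) = 0.918943
  f_C = 2.6·e^(−2.6·0.4) = 2.6·e^(−1.0400) = 0.918982
Odds = (0.38/0.10) × (0.918943/0.912522) = 3.8 × 1.00704 ≈ 3.8267

3.8267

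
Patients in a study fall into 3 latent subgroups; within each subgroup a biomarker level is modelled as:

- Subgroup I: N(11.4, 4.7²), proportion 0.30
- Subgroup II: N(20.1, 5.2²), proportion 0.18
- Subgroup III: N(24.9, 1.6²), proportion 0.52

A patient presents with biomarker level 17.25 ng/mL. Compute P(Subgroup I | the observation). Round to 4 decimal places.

Posterior ∝ prior × likelihood, so P(k | x) ∝ π_k f_k(x); normalise over all components.
Normal densities:
  p_I = 0.0391202
  p_II = 0.0660204
  p_III = 2.70849e-06
Multiply by the mixture weights:
  π_I·p_I = 0.30 × 0.0391202 = 0.0117361
  π_II·p_II = 0.18 × 0.0660204 = 0.0118837
  π_III·p_III = 0.52 × 2.70849e-06 = 1.40842e-06
Normaliser: 0.0117361 + 0.0118837 + 1.40842e-06 = 0.0236211
P(Subgroup I | x) = 0.0117361 / 0.0236211 ≈ 0.4968

0.4968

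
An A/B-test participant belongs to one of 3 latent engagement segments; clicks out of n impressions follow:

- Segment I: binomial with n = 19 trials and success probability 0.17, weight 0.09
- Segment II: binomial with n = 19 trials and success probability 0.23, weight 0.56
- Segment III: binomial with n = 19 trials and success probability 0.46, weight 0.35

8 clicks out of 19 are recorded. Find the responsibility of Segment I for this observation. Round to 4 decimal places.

By Bayes' theorem, P(k | x) = π_k f_k(x) / Σ_j π_j f_j(x).
Component likelihoods at x = 8 clicks out of 19:
  f_I = 0.00678998
  f_II = 0.0333917
  f_III = 0.172509
Multiply by the mixture weights:
  π_I·f_I = 0.09 × 0.00678998 = 0.000611099
  π_II·f_II = 0.56 × 0.0333917 = 0.0186994
  π_III·f_III = 0.35 × 0.172509 = 0.0603782
Marginal: 0.000611099 + 0.0186994 + 0.0603782 = 0.0796887
Responsibility of Segment I: 0.000611099 / 0.0796887 ≈ 0.0077

0.0077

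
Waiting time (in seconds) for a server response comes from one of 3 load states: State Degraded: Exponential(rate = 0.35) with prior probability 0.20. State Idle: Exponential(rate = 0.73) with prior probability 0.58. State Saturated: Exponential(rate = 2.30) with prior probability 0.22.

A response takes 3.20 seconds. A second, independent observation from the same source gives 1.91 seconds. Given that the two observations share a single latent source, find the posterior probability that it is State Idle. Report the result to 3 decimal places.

The responsibility of component k is π_k f_k(x) divided by Σ_j π_j f_j(x).
Since both observations come from the same component, the likelihood for component k is f_k(x₁)·f_k(x₂).
  L_Degraded = [0.35·e^(−0.35·3.20) = 0.35·e^(−1.1200) = 0.114198] × [0.179367] = 0.0204833
  L_Idle = [0.73·e^(−0.73·3.20) = 0.73·e^(−2.3360) = 0.070601] × [0.181045] = 0.0127819
  L_Saturated = [2.30·e^(−2.30·3.20) = 2.30·e^(−7.3600) = 0.00146326] × [0.0284362] = 4.16095e-05
Multiply by the mixture weights:
  π_Degraded·L_Degraded = 0.20 × 0.0204833 = 0.00409666
  π_Idle·L_Idle = 0.58 × 0.0127819 = 0.00741353
  π_Saturated·L_Saturated = 0.22 × 4.16095e-05 = 9.15409e-06
Evidence: 0.00409666 + 0.00741353 + 9.15409e-06 = 0.0115193
Responsibility of State Idle: 0.00741353 / 0.0115193 ≈ 0.644

0.644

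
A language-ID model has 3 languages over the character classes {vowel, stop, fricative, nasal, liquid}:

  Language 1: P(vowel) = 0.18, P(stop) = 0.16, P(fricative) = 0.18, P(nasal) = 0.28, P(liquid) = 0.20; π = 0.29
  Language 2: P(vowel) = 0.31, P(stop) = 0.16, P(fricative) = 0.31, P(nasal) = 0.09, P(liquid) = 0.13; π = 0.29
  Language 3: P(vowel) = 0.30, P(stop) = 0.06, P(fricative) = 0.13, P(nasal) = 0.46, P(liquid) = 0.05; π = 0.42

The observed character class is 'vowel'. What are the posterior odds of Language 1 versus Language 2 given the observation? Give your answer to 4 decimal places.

0.5806

Since P(k|x) ∝ π_k f_k(x), the posterior odds are π_i f_i(x) / (π_j f_j(x)).
Evaluate each component's likelihood at the observed value:
  L_1 = 0.18
  L_2 = 0.31
  L_3 = 0.3
Posterior odds = (π_1·L_1) / (π_2·L_2) = (0.29·0.18) / (0.29·0.31) = 0.0522 / 0.0899 ≈ 0.5806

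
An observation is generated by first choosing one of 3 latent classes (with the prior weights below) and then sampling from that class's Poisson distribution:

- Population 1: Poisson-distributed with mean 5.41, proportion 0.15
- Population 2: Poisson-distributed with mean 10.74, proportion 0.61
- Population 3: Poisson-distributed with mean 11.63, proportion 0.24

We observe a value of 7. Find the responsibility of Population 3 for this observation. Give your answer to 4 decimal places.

0.1660

Apply Bayes' rule: the posterior for each component is proportional to its prior times its likelihood at x.
Evaluate each component's likelihood at the observed value:
  p_1 = 0.120342
  p_2 = 0.0708397
  p_3 = 0.0507905
Prior × likelihood for each component:
  P(Z=1)·p_1 = 0.15 × 0.120342 = 0.0180513
  P(Z=2)·p_2 = 0.61 × 0.0708397 = 0.0432122
  P(Z=3)·p_3 = 0.24 × 0.0507905 = 0.0121897
Sum: 0.0180513 + 0.0432122 + 0.0121897 = 0.0734532
P(Population 3 | x) ≈ 0.1660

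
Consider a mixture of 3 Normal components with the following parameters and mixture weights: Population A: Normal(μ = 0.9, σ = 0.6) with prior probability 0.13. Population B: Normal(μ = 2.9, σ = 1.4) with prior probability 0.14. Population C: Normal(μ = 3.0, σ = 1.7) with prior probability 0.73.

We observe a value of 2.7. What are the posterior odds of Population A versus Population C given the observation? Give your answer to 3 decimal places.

0.006

Posterior odds = (π_i f_i(x)) / (π_j f_j(x)); the normalising sum cancels.
Evaluate each component's likelihood at the observed value:
  f_A = (1/(0.6·√(2π)))·exp(−(2.7−0.9)²/(2·0.6²)) = 0.664904·exp(-4.50000) = 0.00738641
  f_B = (1/(1.4·√(2π)))·exp(−(2.7−2.9)²/(2·1.4²)) = 0.284959·exp(-0.01020) = 0.282066
  f_C = (1/(1.7·√(2π)))·exp(−(2.7−3.0)²/(2·1.7²)) = 0.234672·exp(-0.01557) = 0.231046
0.000960234 / 0.168664 ≈ 0.006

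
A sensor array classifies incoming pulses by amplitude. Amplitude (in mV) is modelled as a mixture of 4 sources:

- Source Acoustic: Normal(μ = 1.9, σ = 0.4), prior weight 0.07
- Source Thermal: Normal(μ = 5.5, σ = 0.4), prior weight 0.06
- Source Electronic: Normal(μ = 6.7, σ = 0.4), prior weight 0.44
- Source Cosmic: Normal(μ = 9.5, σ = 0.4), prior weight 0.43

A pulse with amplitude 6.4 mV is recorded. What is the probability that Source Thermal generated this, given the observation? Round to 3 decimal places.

0.014

Apply Bayes' rule: the posterior for each component is proportional to its prior times its likelihood at x.
Normal densities:
  f_Acoustic = 3.2821e-28
  f_Thermal = 0.0793491
  f_Electronic = 0.752844
  f_Cosmic = 9.04574e-14
Unnormalised posteriors:
  π_Acoustic·f_Acoustic = 0.07 × 3.2821e-28 = 2.29747e-29
  π_Thermal·f_Thermal = 0.06 × 0.0793491 = 0.00476095
  π_Electronic·f_Electronic = 0.44 × 0.752844 = 0.331251
  π_Cosmic·f_Cosmic = 0.43 × 9.04574e-14 = 3.88967e-14
Marginal: 2.29747e-29 + 0.00476095 + 0.331251 + 3.88967e-14 = 0.336012
So the posterior for Source Thermal is 0.00476095 / 0.336012 ≈ 0.014.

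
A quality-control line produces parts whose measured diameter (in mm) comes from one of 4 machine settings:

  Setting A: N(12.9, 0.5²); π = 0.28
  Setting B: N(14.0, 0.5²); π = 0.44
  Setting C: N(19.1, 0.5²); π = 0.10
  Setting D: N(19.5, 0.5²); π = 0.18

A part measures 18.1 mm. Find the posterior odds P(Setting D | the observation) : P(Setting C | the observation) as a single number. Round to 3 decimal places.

0.264

The posterior odds equal the prior odds times the likelihood ratio: (π_i/π_j)·(f_i(x)/f_j(x)).
Component likelihoods at x = 18.1 mm:
  L_A = (1/(0.5·√(2π)))·exp(−(18.1−12.9)²/(2·0.5²)) = 0.797885·exp(-54.08000) = 2.60192e-24
  L_B = (1/(0.5·√(2π)))·exp(−(18.1−14.0)²/(2·0.5²)) = 0.797885·exp(-33.62000) = 1.99968e-15
  L_C = (1/(0.5·√(2π)))·exp(−(18.1−19.1)²/(2·0.5²)) = 0.797885·exp(-2.00000) = 0.107982
  L_D = (1/(0.5·√(2π)))·exp(−(18.1−19.5)²/(2·0.5²)) = 0.797885·exp(-3.92000) = 0.0158309
Posterior odds = (π_D·L_D) / (π_C·L_C) = (0.18·0.0158309) / (0.10·0.107982) = 0.00284956 / 0.0107982 ≈ 0.264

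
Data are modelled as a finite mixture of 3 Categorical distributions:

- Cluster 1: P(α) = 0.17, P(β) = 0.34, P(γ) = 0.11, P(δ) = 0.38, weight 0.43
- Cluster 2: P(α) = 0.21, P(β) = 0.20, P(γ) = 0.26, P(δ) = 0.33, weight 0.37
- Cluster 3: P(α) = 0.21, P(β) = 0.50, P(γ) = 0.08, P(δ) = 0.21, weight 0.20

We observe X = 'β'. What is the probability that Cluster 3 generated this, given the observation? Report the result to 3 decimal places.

0.312

P(component k | x) = w_k·f_k(x) / marginal(x), where marginal(x) = Σ_j w_j·f_j(x).
Categorical probabilities:
  L_1 = 0.34
  L_2 = 0.2
  L_3 = 0.5
Prior × likelihood for each component:
  w_1·L_1 = 0.43 × 0.34 = 0.1462
  w_2·L_2 = 0.37 × 0.2 = 0.074
  w_3·L_3 = 0.20 × 0.5 = 0.1
Sum: 0.1462 + 0.074 + 0.1 = 0.3202
P(Cluster 3 | the observation) = 0.1 / 0.3202 ≈ 0.312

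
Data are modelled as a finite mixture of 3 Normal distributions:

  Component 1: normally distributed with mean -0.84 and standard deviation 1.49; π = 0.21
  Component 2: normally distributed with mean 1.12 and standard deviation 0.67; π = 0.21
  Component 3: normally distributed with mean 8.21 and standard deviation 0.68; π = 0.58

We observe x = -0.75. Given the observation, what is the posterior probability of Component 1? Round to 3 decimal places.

P(component k | x) = P(Z=k)·f_k(x) / marginal(x), where marginal(x) = Σ_j P(Z=j)·f_j(x).
Evaluate each component's likelihood at the observed value:
  p_1 = (1/(1.49·√(2π)))·exp(−(-0.75−-0.84)²/(2·1.49²)) = 0.267746·exp(-0.00182) = 0.267259
  p_2 = (1/(0.67·√(2π)))·exp(−(-0.75−1.12)²/(2·0.67²)) = 0.595436·exp(-3.89497) = 0.0121136
  p_3 = (1/(0.68·√(2π)))·exp(−(-0.75−8.21)²/(2·0.68²)) = 0.586680·exp(-86.80969) = 1.16797e-38
Multiply by the mixture weights:
  P(Z=1)·p_1 = 0.21 × 0.267259 = 0.0561243
  P(Z=2)·p_2 = 0.21 × 0.0121136 = 0.00254386
  P(Z=3)·p_3 = 0.58 × 1.16797e-38 = 6.77424e-39
Sum: 0.0561243 + 0.00254386 + 6.77424e-39 = 0.0586681
Responsibility of Component 1: 0.0561243 / 0.0586681 ≈ 0.957

0.957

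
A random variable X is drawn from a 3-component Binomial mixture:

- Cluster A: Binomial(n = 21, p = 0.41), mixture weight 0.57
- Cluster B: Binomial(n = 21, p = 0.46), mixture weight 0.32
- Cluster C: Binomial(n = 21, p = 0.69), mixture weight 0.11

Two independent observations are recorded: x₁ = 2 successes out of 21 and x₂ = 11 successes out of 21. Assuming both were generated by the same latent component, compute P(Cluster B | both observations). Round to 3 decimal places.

0.161

The responsibility of component k is π_k f_k(x) divided by Σ_j π_j f_j(x).
Since both observations come from the same component, the likelihood for component k is f_k(x₁)·f_k(x₂).
  p_A = [C(21,2)·0.41^2·0.59^19 = 210·0.1681·4.4278e-05 = 0.00156306] × [0.0992128] = 0.000155075
  p_B = [C(21,2)·0.46^2·0.54^19 = 210·0.2116·8.23155e-06 = 0.000365777] × [0.145111] = 5.30781e-05
  p_C = [C(21,2)·0.69^2·0.31^19 = 210·0.4761·2.16707e-10 = 2.16665e-08] × [0.0487958] = 1.05724e-09
Multiply by the mixture weights:
  π_A·p_A = 0.57 × 0.000155075 = 8.8393e-05
  π_B·p_B = 0.32 × 5.30781e-05 = 1.6985e-05
  π_C·p_C = 0.11 × 1.05724e-09 = 1.16296e-10
Marginal: 8.8393e-05 + 1.6985e-05 + 1.16296e-10 = 0.000105378
P(Cluster B | data) ≈ 0.161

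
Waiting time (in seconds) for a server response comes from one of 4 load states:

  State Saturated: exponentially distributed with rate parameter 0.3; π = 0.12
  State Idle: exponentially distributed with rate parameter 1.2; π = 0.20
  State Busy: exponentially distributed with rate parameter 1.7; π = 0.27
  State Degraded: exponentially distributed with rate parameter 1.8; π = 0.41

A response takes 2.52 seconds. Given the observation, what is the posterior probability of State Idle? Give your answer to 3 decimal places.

0.273

P(component k | x) = w_k·f_k(x) / marginal(x), where marginal(x) = Σ_j w_j·f_j(x).
Component likelihoods at x = 2.52 seconds:
  p_Saturated = 0.3·e^(−0.3·2.52) = 0.3·e^(−0.7560) = 0.140862
  p_Idle = 1.2·e^(−1.2·2.52) = 1.2·e^(−3.0240) = 0.0583277
  p_Busy = 1.7·e^(−1.7·2.52) = 1.7·e^(−4.2840) = 0.0234386
  p_Degraded = 1.8·e^(−1.8·2.52) = 1.8·e^(−4.5360) = 0.0192891
Multiply by the mixture weights:
  w_Saturated·p_Saturated = 0.12 × 0.140862 = 0.0169035
  w_Idle·p_Idle = 0.20 × 0.0583277 = 0.0116655
  w_Busy·p_Busy = 0.27 × 0.0234386 = 0.00632842
  w_Degraded·p_Degraded = 0.41 × 0.0192891 = 0.00790855
Normaliser: 0.0169035 + 0.0116655 + 0.00632842 + 0.00790855 = 0.042806
Responsibility of State Idle: 0.0116655 / 0.042806 ≈ 0.273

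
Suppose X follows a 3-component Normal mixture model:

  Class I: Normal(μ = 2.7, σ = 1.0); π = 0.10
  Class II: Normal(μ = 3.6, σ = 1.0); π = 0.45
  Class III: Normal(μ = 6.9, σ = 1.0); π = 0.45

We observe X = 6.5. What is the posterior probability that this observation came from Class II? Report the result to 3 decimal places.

Posterior ∝ prior × likelihood, so P(k | x) ∝ π_k f_k(x); normalise over all components.
Normal densities:
  p_I = (1/(1.0·√(2π)))·exp(−(6.5−2.7)²/(2·1.0²)) = 0.398942·exp(-7.22000) = 0.000291947
  p_II = (1/(1.0·√(2π)))·exp(−(6.5−3.6)²/(2·1.0²)) = 0.398942·exp(-4.20500) = 0.00595253
  p_III = (1/(1.0·√(2π)))·exp(−(6.5−6.9)²/(2·1.0²)) = 0.398942·exp(-0.08000) = 0.36827
Unnormalised posteriors:
  π_I·p_I = 0.10 × 0.000291947 = 2.91947e-05
  π_II·p_II = 0.45 × 0.00595253 = 0.00267864
  π_III·p_III = 0.45 × 0.36827 = 0.165722
Evidence: 2.91947e-05 + 0.00267864 + 0.165722 = 0.168429
P(Class II | data) = 0.00267864 / 0.168429 ≈ 0.016

0.016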